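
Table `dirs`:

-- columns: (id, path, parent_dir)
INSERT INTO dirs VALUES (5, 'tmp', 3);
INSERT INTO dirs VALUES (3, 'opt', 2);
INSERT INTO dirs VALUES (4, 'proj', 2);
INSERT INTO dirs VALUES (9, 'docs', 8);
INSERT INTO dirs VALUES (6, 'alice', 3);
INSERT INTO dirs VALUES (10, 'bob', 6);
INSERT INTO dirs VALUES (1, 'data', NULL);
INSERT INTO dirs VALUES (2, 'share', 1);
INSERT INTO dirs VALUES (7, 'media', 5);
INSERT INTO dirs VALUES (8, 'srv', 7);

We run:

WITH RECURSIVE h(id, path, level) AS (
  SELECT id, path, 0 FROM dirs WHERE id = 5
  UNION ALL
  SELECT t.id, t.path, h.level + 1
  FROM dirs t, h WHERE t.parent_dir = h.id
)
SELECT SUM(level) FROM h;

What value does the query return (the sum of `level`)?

Base: id=5 (tmp) at level 0.
Iteration 1: rows with parent_dir in {5} -> media (id 7, level 1).
Iteration 2: rows with parent_dir in {7} -> srv (id 8, level 2).
Iteration 3: rows with parent_dir in {8} -> docs (id 9, level 3).
Iteration 4: no rows with parent_dir in {9}; recursion stops.
SUM(level) = 0 + 1 + 2 + 3 = 6.

6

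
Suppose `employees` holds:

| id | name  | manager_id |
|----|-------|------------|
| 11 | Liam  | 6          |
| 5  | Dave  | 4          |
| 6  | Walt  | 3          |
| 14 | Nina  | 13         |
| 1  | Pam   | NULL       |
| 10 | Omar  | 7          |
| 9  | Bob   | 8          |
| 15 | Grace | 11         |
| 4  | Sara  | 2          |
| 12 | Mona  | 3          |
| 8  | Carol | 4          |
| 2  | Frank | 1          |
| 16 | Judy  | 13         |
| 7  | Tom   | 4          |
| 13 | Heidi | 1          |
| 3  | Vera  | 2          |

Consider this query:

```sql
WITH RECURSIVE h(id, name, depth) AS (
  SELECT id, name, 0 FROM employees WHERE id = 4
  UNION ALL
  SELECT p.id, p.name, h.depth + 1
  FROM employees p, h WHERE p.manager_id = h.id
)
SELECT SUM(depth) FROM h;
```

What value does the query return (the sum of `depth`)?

Base: id=4 (Sara) at depth 0.
Iteration 1: rows with manager_id in {4} -> Dave (id 5, depth 1), Tom (id 7, depth 1), Carol (id 8, depth 1).
Iteration 2: rows with manager_id in {5,7,8} -> Bob (id 9, depth 2), Omar (id 10, depth 2).
Iteration 3: no rows with manager_id in {9,10}; recursion stops.
SUM(depth) = 0 + 1 + 1 + 1 + 2 + 2 = 7.

7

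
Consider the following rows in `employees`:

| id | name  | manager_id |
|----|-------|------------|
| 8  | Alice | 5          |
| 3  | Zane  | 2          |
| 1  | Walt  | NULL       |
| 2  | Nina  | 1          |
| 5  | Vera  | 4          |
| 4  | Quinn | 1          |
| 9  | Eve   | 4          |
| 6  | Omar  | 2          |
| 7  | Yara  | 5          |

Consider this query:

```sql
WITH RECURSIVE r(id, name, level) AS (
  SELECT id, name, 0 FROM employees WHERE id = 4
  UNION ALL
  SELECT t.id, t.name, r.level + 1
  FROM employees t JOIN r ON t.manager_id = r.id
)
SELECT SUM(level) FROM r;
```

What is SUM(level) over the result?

6

Base: id=4 (Quinn) at level 0.
Iteration 1: rows with manager_id in {4} -> Vera (id 5, level 1), Eve (id 9, level 1).
Iteration 2: rows with manager_id in {5,9} -> Yara (id 7, level 2), Alice (id 8, level 2).
Iteration 3: no rows with manager_id in {7,8}; recursion stops.
SUM(level) = 0 + 1 + 1 + 2 + 2 = 6.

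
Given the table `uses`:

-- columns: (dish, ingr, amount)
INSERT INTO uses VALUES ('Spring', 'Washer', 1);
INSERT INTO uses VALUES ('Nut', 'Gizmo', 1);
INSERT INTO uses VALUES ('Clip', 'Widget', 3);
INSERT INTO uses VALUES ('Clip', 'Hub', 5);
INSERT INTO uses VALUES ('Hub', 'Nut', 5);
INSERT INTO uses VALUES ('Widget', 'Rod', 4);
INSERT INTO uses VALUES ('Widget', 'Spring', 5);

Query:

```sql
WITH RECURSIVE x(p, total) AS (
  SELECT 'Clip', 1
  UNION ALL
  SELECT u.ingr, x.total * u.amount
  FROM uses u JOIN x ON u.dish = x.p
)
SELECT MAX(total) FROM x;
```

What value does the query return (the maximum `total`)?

25

Base: (Clip, total=1).
Iteration 1: components of {Clip} -> Hub = 1*5 = 5, Widget = 1*3 = 3.
Iteration 2: components of {Hub,Widget} -> Nut = 5*5 = 25, Rod = 3*4 = 12, Spring = 3*5 = 15.
Iteration 3: components of {Nut,Rod,Spring} -> Gizmo = 25*1 = 25, Washer = 15*1 = 15.
Iteration 4: no further components; recursion stops.
total values: 1, 5, 3, 25, 12, 15, 25, 15; the maximum is 25.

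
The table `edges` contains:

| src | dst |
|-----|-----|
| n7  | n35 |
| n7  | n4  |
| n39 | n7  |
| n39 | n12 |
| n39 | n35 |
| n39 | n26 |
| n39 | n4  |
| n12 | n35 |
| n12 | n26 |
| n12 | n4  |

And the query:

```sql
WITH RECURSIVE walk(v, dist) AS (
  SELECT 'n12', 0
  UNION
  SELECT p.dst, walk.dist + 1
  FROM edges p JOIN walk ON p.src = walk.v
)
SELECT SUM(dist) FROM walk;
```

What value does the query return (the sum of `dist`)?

Base: (n12, dist=0).
Iteration 1: edges from {n12} -> (n26, dist=1), (n35, dist=1), (n4, dist=1).
Iteration 2: no outgoing edges from {n26,n35,n4}; recursion stops.
SUM(dist) = 0 + 1 + 1 + 1 = 3.

3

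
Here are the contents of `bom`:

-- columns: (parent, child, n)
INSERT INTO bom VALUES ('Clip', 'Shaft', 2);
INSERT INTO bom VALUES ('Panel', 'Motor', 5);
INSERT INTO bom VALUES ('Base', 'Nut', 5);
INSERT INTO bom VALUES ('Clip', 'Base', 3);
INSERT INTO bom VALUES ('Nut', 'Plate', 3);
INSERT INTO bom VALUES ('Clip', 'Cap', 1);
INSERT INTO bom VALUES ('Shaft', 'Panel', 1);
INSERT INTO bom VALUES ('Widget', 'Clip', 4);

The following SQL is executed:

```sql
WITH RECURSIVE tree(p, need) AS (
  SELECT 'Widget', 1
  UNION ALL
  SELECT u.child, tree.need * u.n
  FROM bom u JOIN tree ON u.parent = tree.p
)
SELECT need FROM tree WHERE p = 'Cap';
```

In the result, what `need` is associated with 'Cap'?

4

Base: (Widget, need=1).
Iteration 1: components of {Widget} -> Clip = 1*4 = 4.
Iteration 2: components of {Clip} -> Base = 4*3 = 12, Cap = 4*1 = 4, Shaft = 4*2 = 8.
Iteration 3: components of {Base,Cap,Shaft} -> Nut = 12*5 = 60, Panel = 8*1 = 8.
Iteration 4: components of {Nut,Panel} -> Motor = 8*5 = 40, Plate = 60*3 = 180.
Iteration 5: no further components; recursion stops.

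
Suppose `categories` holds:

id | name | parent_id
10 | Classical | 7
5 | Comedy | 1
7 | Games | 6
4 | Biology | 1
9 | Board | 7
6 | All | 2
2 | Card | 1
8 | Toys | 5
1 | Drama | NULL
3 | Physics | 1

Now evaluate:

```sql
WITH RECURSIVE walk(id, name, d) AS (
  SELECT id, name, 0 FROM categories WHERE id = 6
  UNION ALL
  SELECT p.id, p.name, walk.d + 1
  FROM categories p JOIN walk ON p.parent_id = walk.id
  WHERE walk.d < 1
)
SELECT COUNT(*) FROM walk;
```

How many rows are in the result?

2

Base: id=6 (All) at d 0.
Iteration 1: rows with parent_id in {6} -> Games (id 7, d 1).
Iteration 2: d < 1 fails for all current rows; recursion stops.
Total rows emitted: 2.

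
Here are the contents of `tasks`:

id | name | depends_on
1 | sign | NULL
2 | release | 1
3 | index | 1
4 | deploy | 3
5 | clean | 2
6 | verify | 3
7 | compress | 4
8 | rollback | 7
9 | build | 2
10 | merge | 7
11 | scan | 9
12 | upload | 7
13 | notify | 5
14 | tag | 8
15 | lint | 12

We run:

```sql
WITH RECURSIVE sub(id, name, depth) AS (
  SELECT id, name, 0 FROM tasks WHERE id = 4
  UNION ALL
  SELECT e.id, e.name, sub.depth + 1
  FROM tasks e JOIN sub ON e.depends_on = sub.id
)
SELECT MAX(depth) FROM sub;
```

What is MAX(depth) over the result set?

Base: id=4 (deploy) at depth 0.
Iteration 1: rows with depends_on in {4} -> compress (id 7, depth 1).
Iteration 2: rows with depends_on in {7} -> rollback (id 8, depth 2), merge (id 10, depth 2), upload (id 12, depth 2).
Iteration 3: rows with depends_on in {8,10,12} -> tag (id 14, depth 3), lint (id 15, depth 3).
Iteration 4: no rows with depends_on in {14,15}; recursion stops.
depth values: 0, 1, 2, 2, 2, 3, 3; the maximum is 3.

3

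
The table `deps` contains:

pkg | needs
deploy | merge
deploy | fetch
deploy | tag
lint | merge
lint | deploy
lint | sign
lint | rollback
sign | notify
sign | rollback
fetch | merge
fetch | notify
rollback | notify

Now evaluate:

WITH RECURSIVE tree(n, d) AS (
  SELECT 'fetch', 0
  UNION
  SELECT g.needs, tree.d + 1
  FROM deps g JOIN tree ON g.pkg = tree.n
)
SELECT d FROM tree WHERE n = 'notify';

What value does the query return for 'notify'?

1

Base: (fetch, d=0).
Iteration 1: edges from {fetch} -> (merge, d=1), (notify, d=1).
Iteration 2: no outgoing edges from {merge,notify}; recursion stops.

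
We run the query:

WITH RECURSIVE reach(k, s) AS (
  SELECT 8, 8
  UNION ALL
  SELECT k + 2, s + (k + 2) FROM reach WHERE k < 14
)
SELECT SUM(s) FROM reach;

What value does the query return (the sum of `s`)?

100

Base: k=8, s=8.
Iteration 1: 8 < 14 holds -> k = 8 + 2 = 10, s = 8 + 10 = 18.
Iteration 2: 10 < 14 holds -> k = 10 + 2 = 12, s = 18 + 12 = 30.
Iteration 3: 12 < 14 holds -> k = 12 + 2 = 14, s = 30 + 14 = 44.
Iteration 4: 14 < 14 fails; recursion stops.
SUM(s) = 8 + 18 + 30 + 44 = 100.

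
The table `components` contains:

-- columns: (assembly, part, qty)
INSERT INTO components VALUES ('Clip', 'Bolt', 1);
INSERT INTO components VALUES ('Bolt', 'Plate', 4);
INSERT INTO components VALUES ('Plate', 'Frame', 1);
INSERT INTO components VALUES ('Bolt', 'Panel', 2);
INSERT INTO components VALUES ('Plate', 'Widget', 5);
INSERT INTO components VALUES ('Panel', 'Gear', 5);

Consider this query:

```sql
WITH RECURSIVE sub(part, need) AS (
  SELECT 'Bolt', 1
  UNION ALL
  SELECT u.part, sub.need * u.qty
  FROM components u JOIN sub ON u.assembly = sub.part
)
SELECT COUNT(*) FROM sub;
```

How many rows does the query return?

6

Base: (Bolt, need=1).
Iteration 1: components of {Bolt} -> Panel = 1*2 = 2, Plate = 1*4 = 4.
Iteration 2: components of {Panel,Plate} -> Frame = 4*1 = 4, Gear = 2*5 = 10, Widget = 4*5 = 20.
Iteration 3: no further components; recursion stops.
Total rows emitted: 6.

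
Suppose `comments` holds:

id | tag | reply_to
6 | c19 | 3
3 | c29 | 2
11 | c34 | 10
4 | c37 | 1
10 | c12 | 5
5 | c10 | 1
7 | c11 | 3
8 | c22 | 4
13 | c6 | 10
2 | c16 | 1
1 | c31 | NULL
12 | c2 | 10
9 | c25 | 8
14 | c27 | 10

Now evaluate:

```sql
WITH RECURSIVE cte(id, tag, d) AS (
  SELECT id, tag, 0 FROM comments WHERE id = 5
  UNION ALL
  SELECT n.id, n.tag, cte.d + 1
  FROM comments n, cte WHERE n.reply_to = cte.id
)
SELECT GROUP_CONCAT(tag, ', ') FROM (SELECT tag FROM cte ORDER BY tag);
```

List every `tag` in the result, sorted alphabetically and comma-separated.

Base: id=5 (c10) at d 0.
Iteration 1: rows with reply_to in {5} -> c12 (id 10, d 1).
Iteration 2: rows with reply_to in {10} -> c34 (id 11, d 2), c2 (id 12, d 2), c6 (id 13, d 2), c27 (id 14, d 2).
Iteration 3: no rows with reply_to in {11,12,13,14}; recursion stops.

c10, c12, c2, c27, c34, c6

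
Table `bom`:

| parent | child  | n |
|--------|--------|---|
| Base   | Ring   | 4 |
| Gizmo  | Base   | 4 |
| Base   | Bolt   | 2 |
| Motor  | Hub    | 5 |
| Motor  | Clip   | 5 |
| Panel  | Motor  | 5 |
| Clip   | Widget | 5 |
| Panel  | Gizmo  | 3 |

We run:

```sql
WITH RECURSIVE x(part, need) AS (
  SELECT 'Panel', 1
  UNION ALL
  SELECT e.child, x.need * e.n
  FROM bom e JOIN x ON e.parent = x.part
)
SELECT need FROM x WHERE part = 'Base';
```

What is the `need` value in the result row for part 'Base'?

12

Base: (Panel, need=1).
Iteration 1: components of {Panel} -> Gizmo = 1*3 = 3, Motor = 1*5 = 5.
Iteration 2: components of {Gizmo,Motor} -> Base = 3*4 = 12, Clip = 5*5 = 25, Hub = 5*5 = 25.
Iteration 3: components of {Base,Clip,Hub} -> Bolt = 12*2 = 24, Ring = 12*4 = 48, Widget = 25*5 = 125.
Iteration 4: no further components; recursion stops.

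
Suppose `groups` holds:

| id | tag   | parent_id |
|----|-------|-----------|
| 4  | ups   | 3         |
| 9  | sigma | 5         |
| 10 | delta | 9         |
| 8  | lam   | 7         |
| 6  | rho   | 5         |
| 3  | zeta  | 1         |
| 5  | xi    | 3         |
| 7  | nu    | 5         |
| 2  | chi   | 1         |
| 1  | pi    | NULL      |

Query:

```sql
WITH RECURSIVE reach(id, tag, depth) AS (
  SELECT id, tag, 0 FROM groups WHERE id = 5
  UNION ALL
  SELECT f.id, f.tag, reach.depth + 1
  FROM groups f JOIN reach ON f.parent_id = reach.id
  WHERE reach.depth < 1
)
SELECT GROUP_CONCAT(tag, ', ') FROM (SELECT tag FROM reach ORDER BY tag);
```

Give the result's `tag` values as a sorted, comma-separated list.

nu, rho, sigma, xi

Base: id=5 (xi) at depth 0.
Iteration 1: rows with parent_id in {5} -> rho (id 6, depth 1), nu (id 7, depth 1), sigma (id 9, depth 1).
Iteration 2: depth < 1 fails for all current rows; recursion stops.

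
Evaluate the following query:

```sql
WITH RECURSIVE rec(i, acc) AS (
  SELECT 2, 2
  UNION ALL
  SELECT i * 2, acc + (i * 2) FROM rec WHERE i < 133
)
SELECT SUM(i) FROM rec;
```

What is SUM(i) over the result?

510

Base: i=2, acc=2.
Iteration 1: 2 < 133 holds -> i = 2 * 2 = 4, acc = 2 + 4 = 6.
Iteration 2: 4 < 133 holds -> i = 4 * 2 = 8, acc = 6 + 8 = 14.
Iteration 3: 8 < 133 holds -> i = 8 * 2 = 16, acc = 14 + 16 = 30.
Iteration 4: 16 < 133 holds -> i = 16 * 2 = 32, acc = 30 + 32 = 62.
Iteration 5: 32 < 133 holds -> i = 32 * 2 = 64, acc = 62 + 64 = 126.
Iteration 6: 64 < 133 holds -> i = 64 * 2 = 128, acc = 126 + 128 = 254.
Iteration 7: 128 < 133 holds -> i = 128 * 2 = 256, acc = 254 + 256 = 510.
Iteration 8: 256 < 133 fails; recursion stops.
SUM(i) = 2 + 4 + 8 + 16 + 32 + 64 + 128 + 256 = 510.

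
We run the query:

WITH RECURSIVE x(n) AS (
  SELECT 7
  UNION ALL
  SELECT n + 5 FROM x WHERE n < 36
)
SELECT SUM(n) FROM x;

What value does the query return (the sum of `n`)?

154

Base: n=7.
Iteration 1: 7 < 36 holds -> n = 7 + 5 = 12.
Iteration 2: 12 < 36 holds -> n = 12 + 5 = 17.
Iteration 3: 17 < 36 holds -> n = 17 + 5 = 22.
Iteration 4: 22 < 36 holds -> n = 22 + 5 = 27.
Iteration 5: 27 < 36 holds -> n = 27 + 5 = 32.
Iteration 6: 32 < 36 holds -> n = 32 + 5 = 37.
Iteration 7: 37 < 36 fails; recursion stops.
SUM(n) = 7 + 12 + 17 + 22 + 27 + 32 + 37 = 154.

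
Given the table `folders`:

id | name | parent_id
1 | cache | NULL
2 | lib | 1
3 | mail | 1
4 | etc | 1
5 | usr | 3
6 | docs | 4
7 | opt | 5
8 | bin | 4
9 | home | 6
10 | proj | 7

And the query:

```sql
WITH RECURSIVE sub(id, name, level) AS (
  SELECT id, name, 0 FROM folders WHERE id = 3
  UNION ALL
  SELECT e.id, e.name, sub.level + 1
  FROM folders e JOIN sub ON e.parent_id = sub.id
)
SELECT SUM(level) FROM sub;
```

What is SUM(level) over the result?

6

Base: id=3 (mail) at level 0.
Iteration 1: rows with parent_id in {3} -> usr (id 5, level 1).
Iteration 2: rows with parent_id in {5} -> opt (id 7, level 2).
Iteration 3: rows with parent_id in {7} -> proj (id 10, level 3).
Iteration 4: no rows with parent_id in {10}; recursion stops.
SUM(level) = 0 + 1 + 2 + 3 = 6.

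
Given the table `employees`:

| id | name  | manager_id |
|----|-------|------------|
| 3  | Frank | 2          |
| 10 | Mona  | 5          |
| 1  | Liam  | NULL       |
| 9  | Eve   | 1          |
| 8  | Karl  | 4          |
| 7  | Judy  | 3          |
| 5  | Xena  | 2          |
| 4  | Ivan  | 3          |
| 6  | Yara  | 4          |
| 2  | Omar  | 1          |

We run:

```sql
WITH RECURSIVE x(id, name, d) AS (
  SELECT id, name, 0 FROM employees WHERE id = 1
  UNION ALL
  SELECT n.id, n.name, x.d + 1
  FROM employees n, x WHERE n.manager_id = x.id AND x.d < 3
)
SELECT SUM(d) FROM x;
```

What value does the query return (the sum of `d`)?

Base: id=1 (Liam) at d 0.
Iteration 1: rows with manager_id in {1} -> Omar (id 2, d 1), Eve (id 9, d 1).
Iteration 2: rows with manager_id in {2,9} -> Frank (id 3, d 2), Xena (id 5, d 2).
Iteration 3: rows with manager_id in {3,5} -> Ivan (id 4, d 3), Judy (id 7, d 3), Mona (id 10, d 3).
Iteration 4: d < 3 fails for all current rows; recursion stops.
SUM(d) = 0 + 1 + 1 + 2 + 2 + 3 + 3 + 3 = 15.

15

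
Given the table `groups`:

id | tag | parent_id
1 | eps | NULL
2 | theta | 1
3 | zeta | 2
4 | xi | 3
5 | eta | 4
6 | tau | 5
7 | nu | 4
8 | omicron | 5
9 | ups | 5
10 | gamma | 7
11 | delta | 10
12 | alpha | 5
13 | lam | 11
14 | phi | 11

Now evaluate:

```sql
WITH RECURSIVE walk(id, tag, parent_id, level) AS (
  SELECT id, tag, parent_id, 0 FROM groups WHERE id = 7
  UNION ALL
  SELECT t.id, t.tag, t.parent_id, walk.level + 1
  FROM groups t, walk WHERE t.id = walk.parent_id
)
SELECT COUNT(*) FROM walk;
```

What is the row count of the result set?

5

Base: id=7 (nu), parent_id=4, level 0.
Iteration 1: join on id=4 -> xi (id 4, parent_id=3, level 1).
Iteration 2: join on id=3 -> zeta (id 3, parent_id=2, level 2).
Iteration 3: join on id=2 -> theta (id 2, parent_id=1, level 3).
Iteration 4: join on id=1 -> eps (id 1, parent_id=NULL, level 4).
Iteration 5: parent_id is NULL; no match; recursion stops.
Total rows emitted: 5.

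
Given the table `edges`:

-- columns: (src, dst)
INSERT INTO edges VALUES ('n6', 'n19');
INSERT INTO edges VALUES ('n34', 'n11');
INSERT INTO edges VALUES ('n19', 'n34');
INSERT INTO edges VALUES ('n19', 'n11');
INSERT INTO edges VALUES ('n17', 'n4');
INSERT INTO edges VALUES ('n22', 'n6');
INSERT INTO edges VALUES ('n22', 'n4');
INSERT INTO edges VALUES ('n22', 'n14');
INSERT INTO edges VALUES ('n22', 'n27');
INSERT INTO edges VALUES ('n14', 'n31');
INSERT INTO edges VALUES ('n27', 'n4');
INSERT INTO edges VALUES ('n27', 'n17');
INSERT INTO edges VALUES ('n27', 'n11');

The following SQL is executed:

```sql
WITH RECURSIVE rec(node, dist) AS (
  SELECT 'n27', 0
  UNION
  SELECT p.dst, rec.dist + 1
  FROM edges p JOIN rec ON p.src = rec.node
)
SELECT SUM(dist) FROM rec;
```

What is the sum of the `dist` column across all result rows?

5

Base: (n27, dist=0).
Iteration 1: edges from {n27} -> (n11, dist=1), (n17, dist=1), (n4, dist=1).
Iteration 2: edges from {n11,n17,n4} -> (n4, dist=2).
Iteration 3: no outgoing edges from {n4}; recursion stops.
SUM(dist) = 0 + 1 + 1 + 1 + 2 = 5.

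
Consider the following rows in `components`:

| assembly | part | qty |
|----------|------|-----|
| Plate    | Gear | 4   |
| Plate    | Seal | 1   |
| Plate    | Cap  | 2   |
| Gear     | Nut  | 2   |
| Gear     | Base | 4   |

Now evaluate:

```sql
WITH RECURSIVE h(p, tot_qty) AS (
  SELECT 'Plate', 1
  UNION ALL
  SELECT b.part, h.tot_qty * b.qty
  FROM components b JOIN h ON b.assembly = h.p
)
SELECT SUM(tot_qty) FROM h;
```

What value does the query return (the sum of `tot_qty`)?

32

Base: (Plate, tot_qty=1).
Iteration 1: components of {Plate} -> Cap = 1*2 = 2, Gear = 1*4 = 4, Seal = 1*1 = 1.
Iteration 2: components of {Cap,Gear,Seal} -> Base = 4*4 = 16, Nut = 4*2 = 8.
Iteration 3: no further components; recursion stops.
SUM(tot_qty) = 1 + 4 + 1 + 2 + 8 + 16 = 32.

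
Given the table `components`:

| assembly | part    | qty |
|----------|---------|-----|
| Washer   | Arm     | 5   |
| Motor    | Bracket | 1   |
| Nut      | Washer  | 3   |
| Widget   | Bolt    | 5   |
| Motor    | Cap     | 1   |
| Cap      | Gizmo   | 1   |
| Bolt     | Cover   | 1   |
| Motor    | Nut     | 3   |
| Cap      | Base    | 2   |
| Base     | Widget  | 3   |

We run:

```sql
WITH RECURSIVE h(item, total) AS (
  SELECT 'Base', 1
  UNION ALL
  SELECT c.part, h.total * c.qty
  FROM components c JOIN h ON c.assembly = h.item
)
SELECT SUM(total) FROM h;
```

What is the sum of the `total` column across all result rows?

Base: (Base, total=1).
Iteration 1: components of {Base} -> Widget = 1*3 = 3.
Iteration 2: components of {Widget} -> Bolt = 3*5 = 15.
Iteration 3: components of {Bolt} -> Cover = 15*1 = 15.
Iteration 4: no further components; recursion stops.
SUM(total) = 1 + 3 + 15 + 15 = 34.

34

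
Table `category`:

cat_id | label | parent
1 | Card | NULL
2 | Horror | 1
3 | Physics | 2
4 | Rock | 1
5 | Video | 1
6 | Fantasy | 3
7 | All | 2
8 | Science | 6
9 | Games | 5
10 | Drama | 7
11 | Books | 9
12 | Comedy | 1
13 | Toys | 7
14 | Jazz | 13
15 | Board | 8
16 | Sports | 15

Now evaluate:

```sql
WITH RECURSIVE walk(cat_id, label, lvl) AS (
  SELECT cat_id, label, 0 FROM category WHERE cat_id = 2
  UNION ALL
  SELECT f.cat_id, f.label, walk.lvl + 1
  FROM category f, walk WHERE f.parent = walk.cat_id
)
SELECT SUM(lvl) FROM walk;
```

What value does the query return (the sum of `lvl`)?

Base: cat_id=2 (Horror) at lvl 0.
Iteration 1: rows with parent in {2} -> Physics (id 3, lvl 1), All (id 7, lvl 1).
Iteration 2: rows with parent in {3,7} -> Fantasy (id 6, lvl 2), Drama (id 10, lvl 2), Toys (id 13, lvl 2).
Iteration 3: rows with parent in {6,10,13} -> Science (id 8, lvl 3), Jazz (id 14, lvl 3).
Iteration 4: rows with parent in {8,14} -> Board (id 15, lvl 4).
Iteration 5: rows with parent in {15} -> Sports (id 16, lvl 5).
Iteration 6: no rows with parent in {16}; recursion stops.
SUM(lvl) = 0 + 1 + 1 + 2 + 2 + 2 + 3 + 3 + 4 + 5 = 23.

23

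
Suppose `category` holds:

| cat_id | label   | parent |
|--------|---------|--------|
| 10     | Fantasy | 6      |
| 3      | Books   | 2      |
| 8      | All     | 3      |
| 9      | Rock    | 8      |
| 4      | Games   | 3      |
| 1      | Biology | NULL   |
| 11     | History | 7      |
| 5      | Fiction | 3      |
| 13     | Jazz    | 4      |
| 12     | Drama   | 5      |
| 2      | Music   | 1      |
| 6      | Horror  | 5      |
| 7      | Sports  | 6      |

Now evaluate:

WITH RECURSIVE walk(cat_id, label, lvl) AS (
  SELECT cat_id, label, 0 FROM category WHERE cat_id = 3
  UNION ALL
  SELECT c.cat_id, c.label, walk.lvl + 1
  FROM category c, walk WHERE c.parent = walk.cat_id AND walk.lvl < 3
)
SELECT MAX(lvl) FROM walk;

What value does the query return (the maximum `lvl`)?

Base: cat_id=3 (Books) at lvl 0.
Iteration 1: rows with parent in {3} -> Games (id 4, lvl 1), Fiction (id 5, lvl 1), All (id 8, lvl 1).
Iteration 2: rows with parent in {4,5,8} -> Horror (id 6, lvl 2), Rock (id 9, lvl 2), Drama (id 12, lvl 2), Jazz (id 13, lvl 2).
Iteration 3: rows with parent in {6,9,12,13} -> Sports (id 7, lvl 3), Fantasy (id 10, lvl 3).
Iteration 4: lvl < 3 fails for all current rows; recursion stops.
lvl values: 0, 1, 1, 1, 2, 2, 2, 2, 3, 3; the maximum is 3.

3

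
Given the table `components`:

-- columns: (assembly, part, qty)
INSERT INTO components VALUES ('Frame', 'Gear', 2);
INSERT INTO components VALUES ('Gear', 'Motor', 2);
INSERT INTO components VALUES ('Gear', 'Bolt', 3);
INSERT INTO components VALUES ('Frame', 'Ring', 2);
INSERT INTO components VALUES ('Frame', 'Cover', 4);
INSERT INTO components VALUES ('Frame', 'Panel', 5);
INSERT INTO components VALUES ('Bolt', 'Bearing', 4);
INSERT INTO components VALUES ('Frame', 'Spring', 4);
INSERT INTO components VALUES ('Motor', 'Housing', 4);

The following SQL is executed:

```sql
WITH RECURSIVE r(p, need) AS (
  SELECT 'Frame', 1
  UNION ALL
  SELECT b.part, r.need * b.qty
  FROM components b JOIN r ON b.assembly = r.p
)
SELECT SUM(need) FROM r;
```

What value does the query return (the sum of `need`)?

Base: (Frame, need=1).
Iteration 1: components of {Frame} -> Cover = 1*4 = 4, Gear = 1*2 = 2, Panel = 1*5 = 5, Ring = 1*2 = 2, Spring = 1*4 = 4.
Iteration 2: components of {Cover,Gear,Panel,Ring,Spring} -> Bolt = 2*3 = 6, Motor = 2*2 = 4.
Iteration 3: components of {Bolt,Motor} -> Bearing = 6*4 = 24, Housing = 4*4 = 16.
Iteration 4: no further components; recursion stops.
SUM(need) = 1 + 2 + 4 + 4 + 2 + 5 + 4 + 6 + 16 + 24 = 68.

68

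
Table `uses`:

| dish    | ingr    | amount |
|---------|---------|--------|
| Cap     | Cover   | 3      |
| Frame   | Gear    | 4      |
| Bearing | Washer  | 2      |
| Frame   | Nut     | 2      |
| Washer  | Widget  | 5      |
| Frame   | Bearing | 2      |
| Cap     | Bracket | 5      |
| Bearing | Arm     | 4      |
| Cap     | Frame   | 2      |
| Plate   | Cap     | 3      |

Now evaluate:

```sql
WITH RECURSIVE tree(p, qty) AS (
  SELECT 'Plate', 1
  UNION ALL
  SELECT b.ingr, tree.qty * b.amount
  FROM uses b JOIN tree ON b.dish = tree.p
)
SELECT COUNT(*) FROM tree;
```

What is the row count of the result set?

Base: (Plate, qty=1).
Iteration 1: components of {Plate} -> Cap = 1*3 = 3.
Iteration 2: components of {Cap} -> Bracket = 3*5 = 15, Cover = 3*3 = 9, Frame = 3*2 = 6.
Iteration 3: components of {Bracket,Cover,Frame} -> Bearing = 6*2 = 12, Gear = 6*4 = 24, Nut = 6*2 = 12.
Iteration 4: components of {Bearing,Gear,Nut} -> Arm = 12*4 = 48, Washer = 12*2 = 24.
Iteration 5: components of {Arm,Washer} -> Widget = 24*5 = 120.
Iteration 6: no further components; recursion stops.
Total rows emitted: 11.

11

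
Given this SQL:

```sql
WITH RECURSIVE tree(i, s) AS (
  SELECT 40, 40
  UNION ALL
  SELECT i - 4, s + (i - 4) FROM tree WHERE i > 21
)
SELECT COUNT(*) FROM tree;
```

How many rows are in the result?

6

Base: i=40, s=40.
Iteration 1: 40 > 21 holds -> i = 40 - 4 = 36, s = 40 + 36 = 76.
Iteration 2: 36 > 21 holds -> i = 36 - 4 = 32, s = 76 + 32 = 108.
Iteration 3: 32 > 21 holds -> i = 32 - 4 = 28, s = 108 + 28 = 136.
Iteration 4: 28 > 21 holds -> i = 28 - 4 = 24, s = 136 + 24 = 160.
Iteration 5: 24 > 21 holds -> i = 24 - 4 = 20, s = 160 + 20 = 180.
Iteration 6: 20 > 21 fails; recursion stops.
Total rows emitted: 6.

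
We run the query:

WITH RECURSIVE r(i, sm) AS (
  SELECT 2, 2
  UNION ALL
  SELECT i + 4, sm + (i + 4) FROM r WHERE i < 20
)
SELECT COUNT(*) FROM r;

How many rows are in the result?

Base: i=2, sm=2.
Iteration 1: 2 < 20 holds -> i = 2 + 4 = 6, sm = 2 + 6 = 8.
Iteration 2: 6 < 20 holds -> i = 6 + 4 = 10, sm = 8 + 10 = 18.
Iteration 3: 10 < 20 holds -> i = 10 + 4 = 14, sm = 18 + 14 = 32.
Iteration 4: 14 < 20 holds -> i = 14 + 4 = 18, sm = 32 + 18 = 50.
Iteration 5: 18 < 20 holds -> i = 18 + 4 = 22, sm = 50 + 22 = 72.
Iteration 6: 22 < 20 fails; recursion stops.
Total rows emitted: 6.

6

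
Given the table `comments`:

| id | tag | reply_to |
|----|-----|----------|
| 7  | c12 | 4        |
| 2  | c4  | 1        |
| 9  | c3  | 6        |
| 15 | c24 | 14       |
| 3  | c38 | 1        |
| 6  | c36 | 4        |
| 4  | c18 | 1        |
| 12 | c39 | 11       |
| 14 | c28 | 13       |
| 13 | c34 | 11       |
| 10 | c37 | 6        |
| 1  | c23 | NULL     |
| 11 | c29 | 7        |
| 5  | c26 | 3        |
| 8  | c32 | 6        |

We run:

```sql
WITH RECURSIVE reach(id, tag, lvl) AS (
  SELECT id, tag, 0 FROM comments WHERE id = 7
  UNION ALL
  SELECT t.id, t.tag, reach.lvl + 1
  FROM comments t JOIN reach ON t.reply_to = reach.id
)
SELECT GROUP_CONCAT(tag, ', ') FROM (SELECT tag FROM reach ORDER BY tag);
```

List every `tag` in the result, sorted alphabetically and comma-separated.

c12, c24, c28, c29, c34, c39

Base: id=7 (c12) at lvl 0.
Iteration 1: rows with reply_to in {7} -> c29 (id 11, lvl 1).
Iteration 2: rows with reply_to in {11} -> c39 (id 12, lvl 2), c34 (id 13, lvl 2).
Iteration 3: rows with reply_to in {12,13} -> c28 (id 14, lvl 3).
Iteration 4: rows with reply_to in {14} -> c24 (id 15, lvl 4).
Iteration 5: no rows with reply_to in {15}; recursion stops.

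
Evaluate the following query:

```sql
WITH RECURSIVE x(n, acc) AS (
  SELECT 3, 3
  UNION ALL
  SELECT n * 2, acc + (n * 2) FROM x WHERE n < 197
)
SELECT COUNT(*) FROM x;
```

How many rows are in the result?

8

Base: n=3, acc=3.
Iteration 1: 3 < 197 holds -> n = 3 * 2 = 6, acc = 3 + 6 = 9.
Iteration 2: 6 < 197 holds -> n = 6 * 2 = 12, acc = 9 + 12 = 21.
Iteration 3: 12 < 197 holds -> n = 12 * 2 = 24, acc = 21 + 24 = 45.
Iteration 4: 24 < 197 holds -> n = 24 * 2 = 48, acc = 45 + 48 = 93.
Iteration 5: 48 < 197 holds -> n = 48 * 2 = 96, acc = 93 + 96 = 189.
Iteration 6: 96 < 197 holds -> n = 96 * 2 = 192, acc = 189 + 192 = 381.
Iteration 7: 192 < 197 holds -> n = 192 * 2 = 384, acc = 381 + 384 = 765.
Iteration 8: 384 < 197 fails; recursion stops.
Total rows emitted: 8.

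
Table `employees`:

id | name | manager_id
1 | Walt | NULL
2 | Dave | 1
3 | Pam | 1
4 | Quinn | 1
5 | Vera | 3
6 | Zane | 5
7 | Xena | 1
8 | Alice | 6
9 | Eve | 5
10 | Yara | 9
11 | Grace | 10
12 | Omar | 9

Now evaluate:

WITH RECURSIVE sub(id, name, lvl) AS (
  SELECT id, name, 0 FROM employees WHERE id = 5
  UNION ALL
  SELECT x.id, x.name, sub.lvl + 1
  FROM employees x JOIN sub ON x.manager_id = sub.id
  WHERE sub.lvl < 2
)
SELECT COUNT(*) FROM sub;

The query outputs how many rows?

6

Base: id=5 (Vera) at lvl 0.
Iteration 1: rows with manager_id in {5} -> Zane (id 6, lvl 1), Eve (id 9, lvl 1).
Iteration 2: rows with manager_id in {6,9} -> Alice (id 8, lvl 2), Yara (id 10, lvl 2), Omar (id 12, lvl 2).
Iteration 3: lvl < 2 fails for all current rows; recursion stops.
Total rows emitted: 6.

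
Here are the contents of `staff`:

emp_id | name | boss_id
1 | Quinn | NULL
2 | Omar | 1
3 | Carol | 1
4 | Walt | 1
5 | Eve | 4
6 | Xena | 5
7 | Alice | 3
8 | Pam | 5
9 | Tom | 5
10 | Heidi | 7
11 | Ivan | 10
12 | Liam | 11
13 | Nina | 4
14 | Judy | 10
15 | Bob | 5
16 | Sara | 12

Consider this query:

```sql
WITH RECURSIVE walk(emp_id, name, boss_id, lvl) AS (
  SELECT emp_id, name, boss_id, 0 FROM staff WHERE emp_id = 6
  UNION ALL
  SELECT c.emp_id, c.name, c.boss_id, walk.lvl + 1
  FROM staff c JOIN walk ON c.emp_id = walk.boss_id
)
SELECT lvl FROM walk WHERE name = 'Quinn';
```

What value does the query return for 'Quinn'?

Base: emp_id=6 (Xena), boss_id=5, lvl 0.
Iteration 1: join on emp_id=5 -> Eve (id 5, boss_id=4, lvl 1).
Iteration 2: join on emp_id=4 -> Walt (id 4, boss_id=1, lvl 2).
Iteration 3: join on emp_id=1 -> Quinn (id 1, boss_id=NULL, lvl 3).
Iteration 4: boss_id is NULL; no match; recursion stops.

3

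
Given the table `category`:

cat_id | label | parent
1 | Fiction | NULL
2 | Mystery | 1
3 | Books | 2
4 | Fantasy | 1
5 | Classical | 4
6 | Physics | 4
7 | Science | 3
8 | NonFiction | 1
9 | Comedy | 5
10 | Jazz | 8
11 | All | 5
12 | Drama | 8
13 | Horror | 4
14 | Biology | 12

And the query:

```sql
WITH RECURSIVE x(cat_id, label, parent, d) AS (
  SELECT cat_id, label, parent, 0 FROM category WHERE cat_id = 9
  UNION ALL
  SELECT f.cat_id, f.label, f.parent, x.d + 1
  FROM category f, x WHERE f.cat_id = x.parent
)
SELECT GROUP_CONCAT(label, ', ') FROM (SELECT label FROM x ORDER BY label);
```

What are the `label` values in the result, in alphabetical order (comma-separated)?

Base: cat_id=9 (Comedy), parent=5, d 0.
Iteration 1: join on cat_id=5 -> Classical (id 5, parent=4, d 1).
Iteration 2: join on cat_id=4 -> Fantasy (id 4, parent=1, d 2).
Iteration 3: join on cat_id=1 -> Fiction (id 1, parent=NULL, d 3).
Iteration 4: parent is NULL; no match; recursion stops.

Classical, Comedy, Fantasy, Fiction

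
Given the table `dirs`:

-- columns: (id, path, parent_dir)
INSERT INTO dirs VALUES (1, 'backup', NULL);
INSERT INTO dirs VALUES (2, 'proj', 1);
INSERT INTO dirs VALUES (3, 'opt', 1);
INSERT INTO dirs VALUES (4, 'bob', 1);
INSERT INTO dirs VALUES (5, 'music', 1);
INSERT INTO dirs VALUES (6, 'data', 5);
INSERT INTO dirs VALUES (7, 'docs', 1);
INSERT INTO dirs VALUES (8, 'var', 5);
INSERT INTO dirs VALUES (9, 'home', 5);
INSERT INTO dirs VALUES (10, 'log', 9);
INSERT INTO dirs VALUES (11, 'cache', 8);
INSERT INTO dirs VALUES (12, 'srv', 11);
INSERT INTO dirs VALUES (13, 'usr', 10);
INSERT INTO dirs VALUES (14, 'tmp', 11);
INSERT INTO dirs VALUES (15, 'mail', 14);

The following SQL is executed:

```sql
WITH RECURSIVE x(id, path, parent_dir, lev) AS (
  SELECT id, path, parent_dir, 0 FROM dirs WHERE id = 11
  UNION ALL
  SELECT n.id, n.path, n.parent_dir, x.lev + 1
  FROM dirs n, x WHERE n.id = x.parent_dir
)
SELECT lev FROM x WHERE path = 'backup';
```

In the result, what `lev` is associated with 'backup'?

Base: id=11 (cache), parent_dir=8, lev 0.
Iteration 1: join on id=8 -> var (id 8, parent_dir=5, lev 1).
Iteration 2: join on id=5 -> music (id 5, parent_dir=1, lev 2).
Iteration 3: join on id=1 -> backup (id 1, parent_dir=NULL, lev 3).
Iteration 4: parent_dir is NULL; no match; recursion stops.

3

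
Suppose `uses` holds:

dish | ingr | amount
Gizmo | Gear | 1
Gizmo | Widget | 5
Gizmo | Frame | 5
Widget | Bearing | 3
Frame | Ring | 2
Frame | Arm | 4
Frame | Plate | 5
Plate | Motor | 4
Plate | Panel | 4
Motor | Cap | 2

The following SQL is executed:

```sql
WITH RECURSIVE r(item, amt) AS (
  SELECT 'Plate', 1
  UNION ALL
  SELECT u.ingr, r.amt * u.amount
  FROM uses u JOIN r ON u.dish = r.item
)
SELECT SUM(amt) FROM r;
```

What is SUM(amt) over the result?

Base: (Plate, amt=1).
Iteration 1: components of {Plate} -> Motor = 1*4 = 4, Panel = 1*4 = 4.
Iteration 2: components of {Motor,Panel} -> Cap = 4*2 = 8.
Iteration 3: no further components; recursion stops.
SUM(amt) = 1 + 4 + 4 + 8 = 17.

17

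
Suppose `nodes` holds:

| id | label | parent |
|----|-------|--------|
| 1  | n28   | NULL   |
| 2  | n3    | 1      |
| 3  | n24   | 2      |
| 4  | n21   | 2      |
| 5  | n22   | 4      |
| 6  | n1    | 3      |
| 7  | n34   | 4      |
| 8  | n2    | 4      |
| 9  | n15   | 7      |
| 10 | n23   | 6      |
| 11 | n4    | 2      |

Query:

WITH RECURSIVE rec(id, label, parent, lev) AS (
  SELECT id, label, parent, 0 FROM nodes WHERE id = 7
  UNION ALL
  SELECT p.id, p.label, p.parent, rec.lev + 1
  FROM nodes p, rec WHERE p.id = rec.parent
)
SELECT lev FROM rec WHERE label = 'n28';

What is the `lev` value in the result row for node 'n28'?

Base: id=7 (n34), parent=4, lev 0.
Iteration 1: join on id=4 -> n21 (id 4, parent=2, lev 1).
Iteration 2: join on id=2 -> n3 (id 2, parent=1, lev 2).
Iteration 3: join on id=1 -> n28 (id 1, parent=NULL, lev 3).
Iteration 4: parent is NULL; no match; recursion stops.

3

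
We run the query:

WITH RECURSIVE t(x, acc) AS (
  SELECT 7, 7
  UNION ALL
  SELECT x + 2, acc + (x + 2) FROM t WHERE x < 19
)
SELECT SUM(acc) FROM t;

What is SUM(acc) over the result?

Base: x=7, acc=7.
Iteration 1: 7 < 19 holds -> x = 7 + 2 = 9, acc = 7 + 9 = 16.
Iteration 2: 9 < 19 holds -> x = 9 + 2 = 11, acc = 16 + 11 = 27.
Iteration 3: 11 < 19 holds -> x = 11 + 2 = 13, acc = 27 + 13 = 40.
Iteration 4: 13 < 19 holds -> x = 13 + 2 = 15, acc = 40 + 15 = 55.
Iteration 5: 15 < 19 holds -> x = 15 + 2 = 17, acc = 55 + 17 = 72.
Iteration 6: 17 < 19 holds -> x = 17 + 2 = 19, acc = 72 + 19 = 91.
Iteration 7: 19 < 19 fails; recursion stops.
SUM(acc) = 7 + 16 + 27 + 40 + 55 + 72 + 91 = 308.

308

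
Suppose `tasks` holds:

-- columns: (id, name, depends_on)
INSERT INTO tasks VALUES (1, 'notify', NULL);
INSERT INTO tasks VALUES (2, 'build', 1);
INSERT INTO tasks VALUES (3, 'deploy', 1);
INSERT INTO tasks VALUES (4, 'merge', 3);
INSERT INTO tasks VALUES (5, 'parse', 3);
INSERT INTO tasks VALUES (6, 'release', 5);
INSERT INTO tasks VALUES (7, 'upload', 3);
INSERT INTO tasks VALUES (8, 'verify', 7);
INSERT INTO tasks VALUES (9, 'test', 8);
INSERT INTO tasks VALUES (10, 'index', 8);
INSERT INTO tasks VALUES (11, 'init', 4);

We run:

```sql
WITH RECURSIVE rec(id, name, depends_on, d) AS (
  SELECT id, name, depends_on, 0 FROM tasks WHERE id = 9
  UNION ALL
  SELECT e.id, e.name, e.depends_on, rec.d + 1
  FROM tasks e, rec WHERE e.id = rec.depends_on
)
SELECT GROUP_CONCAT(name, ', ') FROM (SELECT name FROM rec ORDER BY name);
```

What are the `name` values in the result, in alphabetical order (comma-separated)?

Base: id=9 (test), depends_on=8, d 0.
Iteration 1: join on id=8 -> verify (id 8, depends_on=7, d 1).
Iteration 2: join on id=7 -> upload (id 7, depends_on=3, d 2).
Iteration 3: join on id=3 -> deploy (id 3, depends_on=1, d 3).
Iteration 4: join on id=1 -> notify (id 1, depends_on=NULL, d 4).
Iteration 5: depends_on is NULL; no match; recursion stops.

deploy, notify, test, upload, verify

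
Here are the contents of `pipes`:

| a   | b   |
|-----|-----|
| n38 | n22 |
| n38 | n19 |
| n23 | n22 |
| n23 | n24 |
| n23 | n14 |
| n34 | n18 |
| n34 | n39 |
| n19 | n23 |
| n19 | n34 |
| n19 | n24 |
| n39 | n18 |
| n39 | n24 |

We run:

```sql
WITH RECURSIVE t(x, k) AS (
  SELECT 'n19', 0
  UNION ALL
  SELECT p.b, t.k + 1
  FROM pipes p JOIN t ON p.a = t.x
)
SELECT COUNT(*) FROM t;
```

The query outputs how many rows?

Base: (n19, k=0).
Iteration 1: edges from {n19} -> (n23, k=1), (n24, k=1), (n34, k=1).
Iteration 2: edges from {n23,n24,n34} -> (n14, k=2), (n18, k=2), (n22, k=2), (n24, k=2), (n39, k=2).
Iteration 3: edges from {n14,n18,n22,n24,n39} -> (n18, k=3), (n24, k=3).
Iteration 4: no outgoing edges from {n18,n24}; recursion stops.
Total rows emitted: 11.

11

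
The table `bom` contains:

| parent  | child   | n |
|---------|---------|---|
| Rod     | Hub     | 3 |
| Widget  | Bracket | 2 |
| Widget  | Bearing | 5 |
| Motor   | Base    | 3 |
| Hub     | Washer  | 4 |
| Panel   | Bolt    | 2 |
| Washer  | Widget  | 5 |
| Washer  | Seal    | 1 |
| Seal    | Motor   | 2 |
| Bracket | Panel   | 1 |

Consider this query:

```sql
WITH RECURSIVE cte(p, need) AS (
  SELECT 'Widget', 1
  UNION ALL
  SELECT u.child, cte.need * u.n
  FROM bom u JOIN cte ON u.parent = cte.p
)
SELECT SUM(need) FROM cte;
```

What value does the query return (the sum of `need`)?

14

Base: (Widget, need=1).
Iteration 1: components of {Widget} -> Bearing = 1*5 = 5, Bracket = 1*2 = 2.
Iteration 2: components of {Bearing,Bracket} -> Panel = 2*1 = 2.
Iteration 3: components of {Panel} -> Bolt = 2*2 = 4.
Iteration 4: no further components; recursion stops.
SUM(need) = 1 + 5 + 2 + 2 + 4 = 14.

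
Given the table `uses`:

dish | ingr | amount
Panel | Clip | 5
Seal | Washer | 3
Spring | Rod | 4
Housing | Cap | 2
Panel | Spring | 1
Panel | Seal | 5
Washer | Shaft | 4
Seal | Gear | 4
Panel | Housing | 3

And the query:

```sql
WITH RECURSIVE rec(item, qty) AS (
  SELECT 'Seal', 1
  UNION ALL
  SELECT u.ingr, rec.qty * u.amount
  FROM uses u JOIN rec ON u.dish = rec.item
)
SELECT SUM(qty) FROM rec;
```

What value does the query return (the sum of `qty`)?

Base: (Seal, qty=1).
Iteration 1: components of {Seal} -> Gear = 1*4 = 4, Washer = 1*3 = 3.
Iteration 2: components of {Gear,Washer} -> Shaft = 3*4 = 12.
Iteration 3: no further components; recursion stops.
SUM(qty) = 1 + 3 + 4 + 12 = 20.

20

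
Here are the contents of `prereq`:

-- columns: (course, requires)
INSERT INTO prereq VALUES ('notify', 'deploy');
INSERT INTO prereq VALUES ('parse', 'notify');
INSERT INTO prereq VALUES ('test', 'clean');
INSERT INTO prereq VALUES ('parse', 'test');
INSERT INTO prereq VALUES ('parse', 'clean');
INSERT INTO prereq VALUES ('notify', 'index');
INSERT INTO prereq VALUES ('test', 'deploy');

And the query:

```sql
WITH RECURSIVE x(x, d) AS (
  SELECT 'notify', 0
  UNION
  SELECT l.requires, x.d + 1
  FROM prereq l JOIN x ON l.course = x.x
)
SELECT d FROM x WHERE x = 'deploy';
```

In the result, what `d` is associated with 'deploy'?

1

Base: (notify, d=0).
Iteration 1: edges from {notify} -> (deploy, d=1), (index, d=1).
Iteration 2: no outgoing edges from {deploy,index}; recursion stops.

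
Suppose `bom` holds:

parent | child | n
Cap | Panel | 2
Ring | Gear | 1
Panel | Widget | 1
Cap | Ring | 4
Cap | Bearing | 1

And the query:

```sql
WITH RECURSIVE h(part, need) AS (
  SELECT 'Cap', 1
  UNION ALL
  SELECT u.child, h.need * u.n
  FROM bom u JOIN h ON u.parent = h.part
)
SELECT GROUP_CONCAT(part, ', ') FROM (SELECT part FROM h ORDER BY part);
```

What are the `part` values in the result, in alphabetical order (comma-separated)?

Base: (Cap, need=1).
Iteration 1: components of {Cap} -> Bearing = 1*1 = 1, Panel = 1*2 = 2, Ring = 1*4 = 4.
Iteration 2: components of {Bearing,Panel,Ring} -> Gear = 4*1 = 4, Widget = 2*1 = 2.
Iteration 3: no further components; recursion stops.

Bearing, Cap, Gear, Panel, Ring, Widget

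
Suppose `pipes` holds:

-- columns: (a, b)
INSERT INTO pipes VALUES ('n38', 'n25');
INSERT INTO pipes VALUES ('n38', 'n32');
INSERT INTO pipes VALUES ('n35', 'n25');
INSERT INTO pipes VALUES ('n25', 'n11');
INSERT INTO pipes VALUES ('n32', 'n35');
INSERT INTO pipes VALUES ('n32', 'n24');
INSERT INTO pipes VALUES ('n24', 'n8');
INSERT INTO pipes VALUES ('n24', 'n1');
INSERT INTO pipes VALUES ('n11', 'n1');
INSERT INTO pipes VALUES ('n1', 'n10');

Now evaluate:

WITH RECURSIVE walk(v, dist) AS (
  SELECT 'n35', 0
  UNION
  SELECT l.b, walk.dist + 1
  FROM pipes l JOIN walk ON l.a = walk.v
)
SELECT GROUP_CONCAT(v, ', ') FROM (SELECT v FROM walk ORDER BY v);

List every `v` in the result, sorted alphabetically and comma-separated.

n1, n10, n11, n25, n35

Base: (n35, dist=0).
Iteration 1: edges from {n35} -> (n25, dist=1).
Iteration 2: edges from {n25} -> (n11, dist=2).
Iteration 3: edges from {n11} -> (n1, dist=3).
Iteration 4: edges from {n1} -> (n10, dist=4).
Iteration 5: no outgoing edges from {n10}; recursion stops.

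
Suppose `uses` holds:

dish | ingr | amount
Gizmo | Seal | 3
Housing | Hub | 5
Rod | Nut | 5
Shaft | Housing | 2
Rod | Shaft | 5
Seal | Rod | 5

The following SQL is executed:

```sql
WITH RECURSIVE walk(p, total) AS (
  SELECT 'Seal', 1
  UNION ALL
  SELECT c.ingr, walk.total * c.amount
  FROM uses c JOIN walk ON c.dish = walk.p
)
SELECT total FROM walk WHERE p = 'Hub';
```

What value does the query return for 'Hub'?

Base: (Seal, total=1).
Iteration 1: components of {Seal} -> Rod = 1*5 = 5.
Iteration 2: components of {Rod} -> Nut = 5*5 = 25, Shaft = 5*5 = 25.
Iteration 3: components of {Nut,Shaft} -> Housing = 25*2 = 50.
Iteration 4: components of {Housing} -> Hub = 50*5 = 250.
Iteration 5: no further components; recursion stops.

250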